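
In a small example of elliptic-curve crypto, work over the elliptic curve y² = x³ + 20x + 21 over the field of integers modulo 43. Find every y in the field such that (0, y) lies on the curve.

x³ + 20x + 21 = 21 ≡ 21 (mod 43).
Square roots of 21 mod 43: 8 and 35 (since 8² = 64 ≡ 21).

8, 35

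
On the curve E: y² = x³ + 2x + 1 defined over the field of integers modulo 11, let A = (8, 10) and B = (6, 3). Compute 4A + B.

First 4A:
Double-and-add on 4 = (100)₂. Start with A = (8, 10) for the leading 1-bit.
double: tangent at (8, 10): λ = (3·8² + 2)/(2·10) ≡ 7/9. 9⁻¹ ≡ 5 (mod 11), so λ ≡ 7·5 ≡ 2.
  x = λ² - 8 - 8 = 4 - 16 ≡ 10; y = λ·(8 - 10) - 10 ≡ 8. → (10, 8)
double: tangent at (10, 8): λ = (3·10² + 2)/(2·8) ≡ 5/5. 5⁻¹ ≡ 9 (mod 11), so λ ≡ 5·9 ≡ 1.
  x = λ² - 10 - 10 = 1 - 20 ≡ 3; y = λ·(10 - 3) - 8 ≡ 10. → (3, 10)
4A = (3, 10).
Finally 4A + B:
(3, 10) + (6, 3). λ = (3 - 10)/(6 - 3) ≡ 4/3 mod 11. 3⁻¹ ≡ 4 (mod 11), so λ ≡ 5.
  x = λ² - 3 - 6 = 25 - 9 ≡ 5; y = λ·(3 - 5) - 10 ≡ 2. → (5, 2)

(5, 2)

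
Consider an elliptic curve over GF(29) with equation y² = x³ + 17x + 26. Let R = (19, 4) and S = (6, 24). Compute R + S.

(19, 4) + (6, 24). λ = (24 - 4)/(6 - 19) ≡ 20/16 mod 29. 16⁻¹ ≡ 20 (mod 29), so λ ≡ 23.
  x = λ² - 19 - 6 = 529 - 25 ≡ 11; y = λ·(19 - 11) - 4 ≡ 6. → (11, 6)

(11, 6)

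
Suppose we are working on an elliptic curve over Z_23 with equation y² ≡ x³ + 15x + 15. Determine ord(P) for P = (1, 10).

2P: tangent at (1, 10): λ = (3·1² + 15)/(2·10) ≡ 18/20. 20⁻¹ ≡ 15 (mod 23), so λ ≡ 18·15 ≡ 17.
  x = λ² - 1 - 1 = 289 - 2 ≡ 11; y = λ·(1 - 11) - 10 ≡ 4. → (11, 4)
3P: (11, 4) + (1, 10). λ = (10 - 4)/(1 - 11) ≡ 6/13 mod 23. 13⁻¹ ≡ 16 (mod 23) since 13·16 = 208 ≡ 1, so λ ≡ 4.
  x = λ² - 11 - 1 = 16 - 12 ≡ 4; y = λ·(11 - 4) - 4 ≡ 1. → (4, 1)
4P: (4, 1) + (1, 10). λ = (10 - 1)/(1 - 4) ≡ 9/20 mod 23. 20⁻¹ ≡ 15 (mod 23) since 20·15 = 300 ≡ 1, so λ ≡ 20.
  x = λ² - 4 - 1 = 400 - 5 ≡ 4; y = λ·(4 - 4) - 1 ≡ 22. → (4, 22)
5P: (4, 22) + (1, 10). λ = (10 - 22)/(1 - 4) ≡ 11/20 mod 23. 20⁻¹ ≡ 15 (mod 23), so λ ≡ 4.
  x = λ² - 4 - 1 = 16 - 5 ≡ 11; y = λ·(4 - 11) - 22 ≡ 19. → (11, 19)
6P: (11, 19) + (1, 10). λ = (10 - 19)/(1 - 11) ≡ 14/13 mod 23. 13⁻¹ ≡ 16 (mod 23), so λ ≡ 17.
  x = λ² - 11 - 1 = 289 - 12 ≡ 1; y = λ·(11 - 1) - 19 ≡ 13. → (1, 13)
7P: (1, 13) + (1, 10): same x and y₁ ≡ -y₂, so the sum is O.
7P = O, so the order is 7.

7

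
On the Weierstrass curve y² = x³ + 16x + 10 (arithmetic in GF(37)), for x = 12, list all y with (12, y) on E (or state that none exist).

none

x³ + 16x + 10 = 1930 ≡ 6 (mod 37).
6 is a non-residue mod 37; no y exists.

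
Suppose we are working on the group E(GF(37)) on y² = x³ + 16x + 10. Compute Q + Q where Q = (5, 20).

(18, 5)

tangent at (5, 20): λ = (3·5² + 16)/(2·20) ≡ 17/3. 3⁻¹ ≡ 25 (mod 37) since 3·25 = 75 ≡ 1, so λ ≡ 17·25 ≡ 18.
  x = λ² - 5 - 5 = 324 - 10 ≡ 18; y = λ·(5 - 18) - 20 ≡ 5. → (18, 5)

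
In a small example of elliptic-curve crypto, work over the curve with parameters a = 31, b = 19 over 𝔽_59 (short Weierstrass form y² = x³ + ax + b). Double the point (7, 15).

(49, 19)

tangent at (7, 15): λ = (3·7² + 31)/(2·15) ≡ 1/30. 30⁻¹ ≡ 2 (mod 59) since 30·2 = 60 ≡ 1, so λ ≡ 1·2 ≡ 2.
  x = λ² - 7 - 7 = 4 - 14 ≡ 49; y = λ·(7 - 49) - 15 ≡ 19. → (49, 19)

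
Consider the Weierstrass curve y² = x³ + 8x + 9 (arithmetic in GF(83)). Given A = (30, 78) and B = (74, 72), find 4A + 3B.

First 4A:
Repeated addition: build up to 4A.
2A: tangent at (30, 78): λ = (3·30² + 8)/(2·78) ≡ 52/73. 73⁻¹ ≡ 58 (mod 83) since 73·58 = 4234 ≡ 1, so λ ≡ 52·58 ≡ 28.
  x = λ² - 30 - 30 = 784 - 60 ≡ 60; y = λ·(30 - 60) - 78 ≡ 78. → (60, 78)
3A: (60, 78) + (30, 78). λ = (78 - 78)/(30 - 60) ≡ 0/53 mod 83. 53⁻¹ ≡ 47 (mod 83), so λ ≡ 0.
  x = λ² - 60 - 30 = 0 - 90 ≡ 76; y = λ·(60 - 76) - 78 ≡ 5. → (76, 5)
4A: (76, 5) + (30, 78). λ = (78 - 5)/(30 - 76) ≡ 73/37 mod 83. 37⁻¹ ≡ 9 (mod 83), so λ ≡ 76.
  x = λ² - 76 - 30 = 5776 - 106 ≡ 26; y = λ·(76 - 26) - 5 ≡ 60. → (26, 60)
4A = (26, 60).
Next 3B:
Repeated addition: build up to 3B.
2B: tangent at (74, 72): λ = (3·74² + 8)/(2·72) ≡ 2/61. 61⁻¹ ≡ 49 (mod 83), so λ ≡ 2·49 ≡ 15.
  x = λ² - 74 - 74 = 225 - 148 ≡ 77; y = λ·(74 - 77) - 72 ≡ 49. → (77, 49)
3B: (77, 49) + (74, 72). λ = (72 - 49)/(74 - 77) ≡ 23/80 mod 83. 80⁻¹ ≡ 55 (mod 83) since 80·55 = 4400 ≡ 1, so λ ≡ 20.
  x = λ² - 77 - 74 = 400 - 151 ≡ 0; y = λ·(77 - 0) - 49 ≡ 80. → (0, 80)
3B = (0, 80).
Finally 4A + 3B:
(26, 60) + (0, 80). λ = (80 - 60)/(0 - 26) ≡ 20/57 mod 83. 57⁻¹ ≡ 67 (mod 83), so λ ≡ 12.
  x = λ² - 26 - 0 = 144 - 26 ≡ 35; y = λ·(26 - 35) - 60 ≡ 81. → (35, 81)

(35, 81)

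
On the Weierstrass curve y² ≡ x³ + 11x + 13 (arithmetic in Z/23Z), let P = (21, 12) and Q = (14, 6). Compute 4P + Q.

First 4P:
Repeated addition: build up to 4P.
2P: tangent at (21, 12): λ = (3·21² + 11)/(2·12) ≡ 0/1. 1⁻¹ ≡ 1 (mod 23), so λ ≡ 0·1 ≡ 0.
  x = λ² - 21 - 21 = 0 - 42 ≡ 4; y = λ·(21 - 4) - 12 ≡ 11. → (4, 11)
3P: (4, 11) + (21, 12). λ = (12 - 11)/(21 - 4) ≡ 1/17 mod 23. 17⁻¹ ≡ 19 (mod 23) since 17·19 = 323 ≡ 1, so λ ≡ 19.
  x = λ² - 4 - 21 = 361 - 25 ≡ 14; y = λ·(4 - 14) - 11 ≡ 6. → (14, 6)
4P: (14, 6) + (21, 12). λ = (12 - 6)/(21 - 14) ≡ 6/7 mod 23. 7⁻¹ ≡ 10 (mod 23), so λ ≡ 14.
  x = λ² - 14 - 21 = 196 - 35 ≡ 0; y = λ·(14 - 0) - 6 ≡ 6. → (0, 6)
4P = (0, 6).
Finally 4P + Q:
(0, 6) + (14, 6). λ = (6 - 6)/(14 - 0) ≡ 0/14 mod 23. 14⁻¹ ≡ 5 (mod 23), so λ ≡ 0.
  x = λ² - 0 - 14 = 0 - 14 ≡ 9; y = λ·(0 - 9) - 6 ≡ 17. → (9, 17)

(9, 17)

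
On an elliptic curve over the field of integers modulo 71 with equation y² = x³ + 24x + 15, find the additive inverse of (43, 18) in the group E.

(43, 53)

-(43, 18) = (43, -18 mod 71) = (43, 53).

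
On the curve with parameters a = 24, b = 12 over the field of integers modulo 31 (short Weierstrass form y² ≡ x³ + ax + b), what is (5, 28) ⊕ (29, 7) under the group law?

(5, 28) + (29, 7). λ = (7 - 28)/(29 - 5) ≡ 10/24 mod 31. 24⁻¹ ≡ 22 (mod 31) since 24·22 = 528 ≡ 1, so λ ≡ 3.
  x = λ² - 5 - 29 = 9 - 34 ≡ 6; y = λ·(5 - 6) - 28 ≡ 0. → (6, 0)

(6, 0)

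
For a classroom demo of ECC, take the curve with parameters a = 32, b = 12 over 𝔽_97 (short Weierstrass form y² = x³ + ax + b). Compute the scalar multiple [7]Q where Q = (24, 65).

(49, 4)

Repeated addition: build up to 7Q.
2Q: tangent at (24, 65): λ = (3·24² + 32)/(2·65) ≡ 14/33. 33⁻¹ ≡ 50 (mod 97) since 33·50 = 1650 ≡ 1, so λ ≡ 14·50 ≡ 21.
  x = λ² - 24 - 24 = 441 - 48 ≡ 5; y = λ·(24 - 5) - 65 ≡ 43. → (5, 43)
3Q: (5, 43) + (24, 65). λ = (65 - 43)/(24 - 5) ≡ 22/19 mod 97. 19⁻¹ ≡ 46 (mod 97), so λ ≡ 42.
  x = λ² - 5 - 24 = 1764 - 29 ≡ 86; y = λ·(5 - 86) - 43 ≡ 47. → (86, 47)
4Q: (86, 47) + (24, 65). λ = (65 - 47)/(24 - 86) ≡ 18/35 mod 97. 35⁻¹ ≡ 61 (mod 97) since 35·61 = 2135 ≡ 1, so λ ≡ 31.
  x = λ² - 86 - 24 = 961 - 110 ≡ 75; y = λ·(86 - 75) - 47 ≡ 3. → (75, 3)
5Q: (75, 3) + (24, 65). λ = (65 - 3)/(24 - 75) ≡ 62/46 mod 97. 46⁻¹ ≡ 19 (mod 97) since 46·19 = 874 ≡ 1, so λ ≡ 14.
  x = λ² - 75 - 24 = 196 - 99 ≡ 0; y = λ·(75 - 0) - 3 ≡ 77. → (0, 77)
6Q: (0, 77) + (24, 65). λ = (65 - 77)/(24 - 0) ≡ 85/24 mod 97. 24⁻¹ ≡ 93 (mod 97) since 24·93 = 2232 ≡ 1, so λ ≡ 48.
  x = λ² - 0 - 24 = 2304 - 24 ≡ 49; y = λ·(0 - 49) - 77 ≡ 93. → (49, 93)
7Q: (49, 93) + (24, 65). λ = (65 - 93)/(24 - 49) ≡ 69/72 mod 97. 72⁻¹ ≡ 31 (mod 97), so λ ≡ 5.
  x = λ² - 49 - 24 = 25 - 73 ≡ 49; y = λ·(49 - 49) - 93 ≡ 4. → (49, 4)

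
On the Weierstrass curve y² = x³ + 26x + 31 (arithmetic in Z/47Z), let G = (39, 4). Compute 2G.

tangent at (39, 4): λ = (3·39² + 26)/(2·4) ≡ 30/8. 8⁻¹ ≡ 6 (mod 47) since 8·6 = 48 ≡ 1, so λ ≡ 30·6 ≡ 39.
  x = λ² - 39 - 39 = 1521 - 78 ≡ 33; y = λ·(39 - 33) - 4 ≡ 42. → (33, 42)

(33, 42)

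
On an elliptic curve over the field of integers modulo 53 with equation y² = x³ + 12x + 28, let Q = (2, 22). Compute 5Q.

(51, 46)

Repeated addition: build up to 5Q.
2Q: tangent at (2, 22): λ = (3·2² + 12)/(2·22) ≡ 24/44. 44⁻¹ ≡ 47 (mod 53) since 44·47 = 2068 ≡ 1, so λ ≡ 24·47 ≡ 15.
  x = λ² - 2 - 2 = 225 - 4 ≡ 9; y = λ·(2 - 9) - 22 ≡ 32. → (9, 32)
3Q: (9, 32) + (2, 22). λ = (22 - 32)/(2 - 9) ≡ 43/46 mod 53. 46⁻¹ ≡ 15 (mod 53), so λ ≡ 9.
  x = λ² - 9 - 2 = 81 - 11 ≡ 17; y = λ·(9 - 17) - 32 ≡ 2. → (17, 2)
4Q: (17, 2) + (2, 22). λ = (22 - 2)/(2 - 17) ≡ 20/38 mod 53. 38⁻¹ ≡ 7 (mod 53) since 38·7 = 266 ≡ 1, so λ ≡ 34.
  x = λ² - 17 - 2 = 1156 - 19 ≡ 24; y = λ·(17 - 24) - 2 ≡ 25. → (24, 25)
5Q: (24, 25) + (2, 22). λ = (22 - 25)/(2 - 24) ≡ 50/31 mod 53. 31⁻¹ ≡ 12 (mod 53), so λ ≡ 17.
  x = λ² - 24 - 2 = 289 - 26 ≡ 51; y = λ·(24 - 51) - 25 ≡ 46. → (51, 46)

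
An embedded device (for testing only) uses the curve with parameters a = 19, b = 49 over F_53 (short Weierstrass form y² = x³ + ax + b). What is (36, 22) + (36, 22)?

tangent at (36, 22): λ = (3·36² + 19)/(2·22) ≡ 38/44. 44⁻¹ ≡ 47 (mod 53) since 44·47 = 2068 ≡ 1, so λ ≡ 38·47 ≡ 37.
  x = λ² - 36 - 36 = 1369 - 72 ≡ 25; y = λ·(36 - 25) - 22 ≡ 14. → (25, 14)

(25, 14)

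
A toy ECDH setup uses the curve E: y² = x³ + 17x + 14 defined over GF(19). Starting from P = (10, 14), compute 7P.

(10, 14)

Repeated addition: build up to 7P.
2P: tangent at (10, 14): λ = (3·10² + 17)/(2·14) ≡ 13/9. 9⁻¹ ≡ 17 (mod 19), so λ ≡ 13·17 ≡ 12.
  x = λ² - 10 - 10 = 144 - 20 ≡ 10; y = λ·(10 - 10) - 14 ≡ 5. → (10, 5)
3P: (10, 5) + (10, 14): same x and y₁ ≡ -y₂, so the sum is the point at infinity.
4P: the point at infinity + (10, 14) = (10, 14) (identity).
5P: tangent at (10, 14): λ = (3·10² + 17)/(2·14) ≡ 13/9. 9⁻¹ ≡ 17 (mod 19) since 9·17 = 153 ≡ 1, so λ ≡ 13·17 ≡ 12.
  x = λ² - 10 - 10 = 144 - 20 ≡ 10; y = λ·(10 - 10) - 14 ≡ 5. → (10, 5)
6P: (10, 5) + (10, 14): same x and y₁ ≡ -y₂, so the sum is the point at infinity.
7P: the point at infinity + (10, 14) = (10, 14) (identity).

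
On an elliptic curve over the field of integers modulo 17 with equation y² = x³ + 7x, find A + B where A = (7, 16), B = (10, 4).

(7, 16) + (10, 4). λ = (4 - 16)/(10 - 7) ≡ 5/3 mod 17. 3⁻¹ ≡ 6 (mod 17) since 3·6 = 18 ≡ 1, so λ ≡ 13.
  x = λ² - 7 - 10 = 169 - 17 ≡ 16; y = λ·(7 - 16) - 16 ≡ 3. → (16, 3)

(16, 3)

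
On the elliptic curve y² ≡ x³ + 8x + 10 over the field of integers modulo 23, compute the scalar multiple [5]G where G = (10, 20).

(7, 8)

Double-and-add on 5 = (101)₂. Start with G = (10, 20) for the leading 1-bit.
double: tangent at (10, 20): λ = (3·10² + 8)/(2·20) ≡ 9/17. 17⁻¹ ≡ 19 (mod 23) since 17·19 = 323 ≡ 1, so λ ≡ 9·19 ≡ 10.
  x = λ² - 10 - 10 = 100 - 20 ≡ 11; y = λ·(10 - 11) - 20 ≡ 16. → (11, 16)
double: tangent at (11, 16): λ = (3·11² + 8)/(2·16) ≡ 3/9. 9⁻¹ ≡ 18 (mod 23), so λ ≡ 3·18 ≡ 8.
  x = λ² - 11 - 11 = 64 - 22 ≡ 19; y = λ·(11 - 19) - 16 ≡ 12. → (19, 12)
add G: (19, 12) + (10, 20). λ = (20 - 12)/(10 - 19) ≡ 8/14 mod 23. 14⁻¹ ≡ 5 (mod 23), so λ ≡ 17.
  x = λ² - 19 - 10 = 289 - 29 ≡ 7; y = λ·(19 - 7) - 12 ≡ 8. → (7, 8)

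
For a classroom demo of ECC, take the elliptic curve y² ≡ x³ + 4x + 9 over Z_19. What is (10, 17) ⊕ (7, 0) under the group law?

(13, 4)

(10, 17) + (7, 0). λ = (0 - 17)/(7 - 10) ≡ 2/16 mod 19. 16⁻¹ ≡ 6 (mod 19), so λ ≡ 12.
  x = λ² - 10 - 7 = 144 - 17 ≡ 13; y = λ·(10 - 13) - 17 ≡ 4. → (13, 4)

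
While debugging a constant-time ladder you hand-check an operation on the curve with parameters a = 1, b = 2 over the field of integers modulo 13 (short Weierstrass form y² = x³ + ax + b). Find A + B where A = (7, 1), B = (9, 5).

(1, 11)

(7, 1) + (9, 5). λ = (5 - 1)/(9 - 7) ≡ 4/2 mod 13. 2⁻¹ ≡ 7 (mod 13) since 2·7 = 14 ≡ 1, so λ ≡ 2.
  x = λ² - 7 - 9 = 4 - 16 ≡ 1; y = λ·(7 - 1) - 1 ≡ 11. → (1, 11)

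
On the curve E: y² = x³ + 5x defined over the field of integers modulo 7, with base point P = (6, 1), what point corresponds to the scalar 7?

(6, 6)

Double-and-add on 7 = (111)₂. Start with P = (6, 1) for the leading 1-bit.
double: tangent at (6, 1): λ = (3·6² + 5)/(2·1) ≡ 1/2. 2⁻¹ ≡ 4 (mod 7) since 2·4 = 8 ≡ 1, so λ ≡ 1·4 ≡ 4.
  x = λ² - 6 - 6 = 16 - 12 ≡ 4; y = λ·(6 - 4) - 1 ≡ 0. → (4, 0)
add P: (4, 0) + (6, 1). λ = (1 - 0)/(6 - 4) ≡ 1/2 mod 7. 2⁻¹ ≡ 4 (mod 7), so λ ≡ 4.
  x = λ² - 4 - 6 = 16 - 10 ≡ 6; y = λ·(4 - 6) - 0 ≡ 6. → (6, 6)
double: tangent at (6, 6): λ = (3·6² + 5)/(2·6) ≡ 1/5. 5⁻¹ ≡ 3 (mod 7), so λ ≡ 1·3 ≡ 3.
  x = λ² - 6 - 6 = 9 - 12 ≡ 4; y = λ·(6 - 4) - 6 ≡ 0. → (4, 0)
add P: (4, 0) + (6, 1). λ = (1 - 0)/(6 - 4) ≡ 1/2 mod 7. 2⁻¹ ≡ 4 (mod 7) since 2·4 = 8 ≡ 1, so λ ≡ 4.
  x = λ² - 4 - 6 = 16 - 10 ≡ 6; y = λ·(4 - 6) - 0 ≡ 6. → (6, 6)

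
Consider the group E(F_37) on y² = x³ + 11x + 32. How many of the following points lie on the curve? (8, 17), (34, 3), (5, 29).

2

(8, 17): 17² ≡ 30, rhs ≡ 3 → off.
(34, 3): 3² ≡ 9, rhs ≡ 9 → on.
(5, 29): 29² ≡ 27, rhs ≡ 27 → on.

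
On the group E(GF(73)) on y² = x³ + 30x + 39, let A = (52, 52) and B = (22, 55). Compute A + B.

(45, 13)

(52, 52) + (22, 55). λ = (55 - 52)/(22 - 52) ≡ 3/43 mod 73. 43⁻¹ ≡ 17 (mod 73), so λ ≡ 51.
  x = λ² - 52 - 22 = 2601 - 74 ≡ 45; y = λ·(52 - 45) - 52 ≡ 13. → (45, 13)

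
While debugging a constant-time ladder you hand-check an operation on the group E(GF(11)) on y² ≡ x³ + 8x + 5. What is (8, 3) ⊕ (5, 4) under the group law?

(8, 3) + (5, 4). λ = (4 - 3)/(5 - 8) ≡ 1/8 mod 11. 8⁻¹ ≡ 7 (mod 11), so λ ≡ 7.
  x = λ² - 8 - 5 = 49 - 13 ≡ 3; y = λ·(8 - 3) - 3 ≡ 10. → (3, 10)

(3, 10)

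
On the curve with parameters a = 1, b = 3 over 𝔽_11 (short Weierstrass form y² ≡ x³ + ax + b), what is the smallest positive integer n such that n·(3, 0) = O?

2P: (3, 0) + (3, 0): same x and y₁ ≡ -y₂, so the sum is O.
2P = O, so the order is 2.

2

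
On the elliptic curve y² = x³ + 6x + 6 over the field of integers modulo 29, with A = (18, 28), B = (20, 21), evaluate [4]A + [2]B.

(18, 1)

First 4A:
Repeated addition: build up to 4A.
2A: tangent at (18, 28): λ = (3·18² + 6)/(2·28) ≡ 21/27. 27⁻¹ ≡ 14 (mod 29), so λ ≡ 21·14 ≡ 4.
  x = λ² - 18 - 18 = 16 - 36 ≡ 9; y = λ·(18 - 9) - 28 ≡ 8. → (9, 8)
3A: (9, 8) + (18, 28). λ = (28 - 8)/(18 - 9) ≡ 20/9 mod 29. 9⁻¹ ≡ 13 (mod 29), so λ ≡ 28.
  x = λ² - 9 - 18 = 784 - 27 ≡ 3; y = λ·(9 - 3) - 8 ≡ 15. → (3, 15)
4A: (3, 15) + (18, 28). λ = (28 - 15)/(18 - 3) ≡ 13/15 mod 29. 15⁻¹ ≡ 2 (mod 29) since 15·2 = 30 ≡ 1, so λ ≡ 26.
  x = λ² - 3 - 18 = 676 - 21 ≡ 17; y = λ·(3 - 17) - 15 ≡ 27. → (17, 27)
4A = (17, 27).
Next 2B:
Repeated addition: build up to 2B.
2B: tangent at (20, 21): λ = (3·20² + 6)/(2·21) ≡ 17/13. 13⁻¹ ≡ 9 (mod 29), so λ ≡ 17·9 ≡ 8.
  x = λ² - 20 - 20 = 64 - 40 ≡ 24; y = λ·(20 - 24) - 21 ≡ 5. → (24, 5)
2B = (24, 5).
Finally 4A + 2B:
(17, 27) + (24, 5). λ = (5 - 27)/(24 - 17) ≡ 7/7 mod 29. 7⁻¹ ≡ 25 (mod 29), so λ ≡ 1.
  x = λ² - 17 - 24 = 1 - 41 ≡ 18; y = λ·(17 - 18) - 27 ≡ 1. → (18, 1)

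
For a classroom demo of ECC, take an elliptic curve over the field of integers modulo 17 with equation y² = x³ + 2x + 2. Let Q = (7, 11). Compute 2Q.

(5, 1)

tangent at (7, 11): λ = (3·7² + 2)/(2·11) ≡ 13/5. 5⁻¹ ≡ 7 (mod 17), so λ ≡ 13·7 ≡ 6.
  x = λ² - 7 - 7 = 36 - 14 ≡ 5; y = λ·(7 - 5) - 11 ≡ 1. → (5, 1)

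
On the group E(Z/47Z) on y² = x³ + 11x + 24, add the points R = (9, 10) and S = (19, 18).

(9, 10) + (19, 18). λ = (18 - 10)/(19 - 9) ≡ 8/10 mod 47. 10⁻¹ ≡ 33 (mod 47) since 10·33 = 330 ≡ 1, so λ ≡ 29.
  x = λ² - 9 - 19 = 841 - 28 ≡ 14; y = λ·(9 - 14) - 10 ≡ 33. → (14, 33)

(14, 33)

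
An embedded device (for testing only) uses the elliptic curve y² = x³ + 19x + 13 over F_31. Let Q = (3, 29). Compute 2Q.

tangent at (3, 29): λ = (3·3² + 19)/(2·29) ≡ 15/27. 27⁻¹ ≡ 23 (mod 31) since 27·23 = 621 ≡ 1, so λ ≡ 15·23 ≡ 4.
  x = λ² - 3 - 3 = 16 - 6 ≡ 10; y = λ·(3 - 10) - 29 ≡ 5. → (10, 5)

(10, 5)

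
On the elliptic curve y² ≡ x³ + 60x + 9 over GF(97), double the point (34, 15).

(77, 11)

tangent at (34, 15): λ = (3·34² + 60)/(2·15) ≡ 36/30. 30⁻¹ ≡ 55 (mod 97), so λ ≡ 36·55 ≡ 40.
  x = λ² - 34 - 34 = 1600 - 68 ≡ 77; y = λ·(34 - 77) - 15 ≡ 11. → (77, 11)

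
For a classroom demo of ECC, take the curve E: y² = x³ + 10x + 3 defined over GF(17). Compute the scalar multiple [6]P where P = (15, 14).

Repeated addition: build up to 6P.
2P: tangent at (15, 14): λ = (3·15² + 10)/(2·14) ≡ 5/11. 11⁻¹ ≡ 14 (mod 17) since 11·14 = 154 ≡ 1, so λ ≡ 5·14 ≡ 2.
  x = λ² - 15 - 15 = 4 - 30 ≡ 8; y = λ·(15 - 8) - 14 ≡ 0. → (8, 0)
3P: (8, 0) + (15, 14). λ = (14 - 0)/(15 - 8) ≡ 14/7 mod 17. 7⁻¹ ≡ 5 (mod 17) since 7·5 = 35 ≡ 1, so λ ≡ 2.
  x = λ² - 8 - 15 = 4 - 23 ≡ 15; y = λ·(8 - 15) - 0 ≡ 3. → (15, 3)
4P: (15, 3) + (15, 14): same x and y₁ ≡ -y₂, so the sum is 𝒪.
5P: 𝒪 + (15, 14) = (15, 14) (identity).
6P: tangent at (15, 14): λ = (3·15² + 10)/(2·14) ≡ 5/11. 11⁻¹ ≡ 14 (mod 17), so λ ≡ 5·14 ≡ 2.
  x = λ² - 15 - 15 = 4 - 30 ≡ 8; y = λ·(15 - 8) - 14 ≡ 0. → (8, 0)

(8, 0)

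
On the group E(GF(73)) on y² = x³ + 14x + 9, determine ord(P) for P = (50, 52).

2P: tangent at (50, 52): λ = (3·50² + 14)/(2·52) ≡ 68/31. 31⁻¹ ≡ 33 (mod 73) since 31·33 = 1023 ≡ 1, so λ ≡ 68·33 ≡ 54.
  x = λ² - 50 - 50 = 2916 - 100 ≡ 42; y = λ·(50 - 42) - 52 ≡ 15. → (42, 15)
3P: (42, 15) + (50, 52). λ = (52 - 15)/(50 - 42) ≡ 37/8 mod 73. 8⁻¹ ≡ 64 (mod 73) since 8·64 = 512 ≡ 1, so λ ≡ 32.
  x = λ² - 42 - 50 = 1024 - 92 ≡ 56; y = λ·(42 - 56) - 15 ≡ 48. → (56, 48)
4P: (56, 48) + (50, 52). λ = (52 - 48)/(50 - 56) ≡ 4/67 mod 73. 67⁻¹ ≡ 12 (mod 73), so λ ≡ 48.
  x = λ² - 56 - 50 = 2304 - 106 ≡ 8; y = λ·(56 - 8) - 48 ≡ 66. → (8, 66)
5P: (8, 66) + (50, 52). λ = (52 - 66)/(50 - 8) ≡ 59/42 mod 73. 42⁻¹ ≡ 40 (mod 73) since 42·40 = 1680 ≡ 1, so λ ≡ 24.
  x = λ² - 8 - 50 = 576 - 58 ≡ 7; y = λ·(8 - 7) - 66 ≡ 31. → (7, 31)
6P: (7, 31) + (50, 52). λ = (52 - 31)/(50 - 7) ≡ 21/43 mod 73. 43⁻¹ ≡ 17 (mod 73), so λ ≡ 65.
  x = λ² - 7 - 50 = 4225 - 57 ≡ 7; y = λ·(7 - 7) - 31 ≡ 42. → (7, 42)
7P: (7, 42) + (50, 52). λ = (52 - 42)/(50 - 7) ≡ 10/43 mod 73. 43⁻¹ ≡ 17 (mod 73), so λ ≡ 24.
  x = λ² - 7 - 50 = 576 - 57 ≡ 8; y = λ·(7 - 8) - 42 ≡ 7. → (8, 7)
8P: (8, 7) + (50, 52). λ = (52 - 7)/(50 - 8) ≡ 45/42 mod 73. 42⁻¹ ≡ 40 (mod 73), so λ ≡ 48.
  x = λ² - 8 - 50 = 2304 - 58 ≡ 56; y = λ·(8 - 56) - 7 ≡ 25. → (56, 25)
9P: (56, 25) + (50, 52). λ = (52 - 25)/(50 - 56) ≡ 27/67 mod 73. 67⁻¹ ≡ 12 (mod 73), so λ ≡ 32.
  x = λ² - 56 - 50 = 1024 - 106 ≡ 42; y = λ·(56 - 42) - 25 ≡ 58. → (42, 58)
10P: (42, 58) + (50, 52). λ = (52 - 58)/(50 - 42) ≡ 67/8 mod 73. 8⁻¹ ≡ 64 (mod 73) since 8·64 = 512 ≡ 1, so λ ≡ 54.
  x = λ² - 42 - 50 = 2916 - 92 ≡ 50; y = λ·(42 - 50) - 58 ≡ 21. → (50, 21)
11P: (50, 21) + (50, 52): same x and y₁ ≡ -y₂, so the sum is 𝒪.
11P = 𝒪, so the order is 11.

11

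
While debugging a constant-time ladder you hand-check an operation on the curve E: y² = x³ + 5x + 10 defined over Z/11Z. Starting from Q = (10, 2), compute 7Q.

(1, 7)

Repeated addition: build up to 7Q.
2Q: tangent at (10, 2): λ = (3·10² + 5)/(2·2) ≡ 8/4. 4⁻¹ ≡ 3 (mod 11) since 4·3 = 12 ≡ 1, so λ ≡ 8·3 ≡ 2.
  x = λ² - 10 - 10 = 4 - 20 ≡ 6; y = λ·(10 - 6) - 2 ≡ 6. → (6, 6)
3Q: (6, 6) + (10, 2). λ = (2 - 6)/(10 - 6) ≡ 7/4 mod 11. 4⁻¹ ≡ 3 (mod 11), so λ ≡ 10.
  x = λ² - 6 - 10 = 100 - 16 ≡ 7; y = λ·(6 - 7) - 6 ≡ 6. → (7, 6)
4Q: (7, 6) + (10, 2). λ = (2 - 6)/(10 - 7) ≡ 7/3 mod 11. 3⁻¹ ≡ 4 (mod 11) since 3·4 = 12 ≡ 1, so λ ≡ 6.
  x = λ² - 7 - 10 = 36 - 17 ≡ 8; y = λ·(7 - 8) - 6 ≡ 10. → (8, 10)
5Q: (8, 10) + (10, 2). λ = (2 - 10)/(10 - 8) ≡ 3/2 mod 11. 2⁻¹ ≡ 6 (mod 11), so λ ≡ 7.
  x = λ² - 8 - 10 = 49 - 18 ≡ 9; y = λ·(8 - 9) - 10 ≡ 5. → (9, 5)
6Q: (9, 5) + (10, 2). λ = (2 - 5)/(10 - 9) ≡ 8/1 mod 11. 1⁻¹ ≡ 1 (mod 11) since 1·1 = 1 ≡ 1, so λ ≡ 8.
  x = λ² - 9 - 10 = 64 - 19 ≡ 1; y = λ·(9 - 1) - 5 ≡ 4. → (1, 4)
7Q: (1, 4) + (10, 2). λ = (2 - 4)/(10 - 1) ≡ 9/9 mod 11. 9⁻¹ ≡ 5 (mod 11) since 9·5 = 45 ≡ 1, so λ ≡ 1.
  x = λ² - 1 - 10 = 1 - 11 ≡ 1; y = λ·(1 - 1) - 4 ≡ 7. → (1, 7)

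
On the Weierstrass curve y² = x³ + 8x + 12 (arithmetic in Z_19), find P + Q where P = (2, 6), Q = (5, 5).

(10, 3)

(2, 6) + (5, 5). λ = (5 - 6)/(5 - 2) ≡ 18/3 mod 19. 3⁻¹ ≡ 13 (mod 19), so λ ≡ 6.
  x = λ² - 2 - 5 = 36 - 7 ≡ 10; y = λ·(2 - 10) - 6 ≡ 3. → (10, 3)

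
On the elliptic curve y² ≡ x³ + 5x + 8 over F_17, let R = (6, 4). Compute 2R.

tangent at (6, 4): λ = (3·6² + 5)/(2·4) ≡ 11/8. 8⁻¹ ≡ 15 (mod 17) since 8·15 = 120 ≡ 1, so λ ≡ 11·15 ≡ 12.
  x = λ² - 6 - 6 = 144 - 12 ≡ 13; y = λ·(6 - 13) - 4 ≡ 14. → (13, 14)

(13, 14)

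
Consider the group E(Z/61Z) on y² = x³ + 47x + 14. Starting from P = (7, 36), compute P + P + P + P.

(10, 52)

Double-and-add on 4 = (100)₂. Start with P = (7, 36) for the leading 1-bit.
double: tangent at (7, 36): λ = (3·7² + 47)/(2·36) ≡ 11/11. 11⁻¹ ≡ 50 (mod 61), so λ ≡ 11·50 ≡ 1.
  x = λ² - 7 - 7 = 1 - 14 ≡ 48; y = λ·(7 - 48) - 36 ≡ 45. → (48, 45)
double: tangent at (48, 45): λ = (3·48² + 47)/(2·45) ≡ 5/29. 29⁻¹ ≡ 40 (mod 61), so λ ≡ 5·40 ≡ 17.
  x = λ² - 48 - 48 = 289 - 96 ≡ 10; y = λ·(48 - 10) - 45 ≡ 52. → (10, 52)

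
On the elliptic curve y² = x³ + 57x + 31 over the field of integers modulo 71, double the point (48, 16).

tangent at (48, 16): λ = (3·48² + 57)/(2·16) ≡ 11/32. 32⁻¹ ≡ 20 (mod 71), so λ ≡ 11·20 ≡ 7.
  x = λ² - 48 - 48 = 49 - 96 ≡ 24; y = λ·(48 - 24) - 16 ≡ 10. → (24, 10)

(24, 10)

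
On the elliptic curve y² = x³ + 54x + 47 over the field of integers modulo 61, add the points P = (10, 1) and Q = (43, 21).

(11, 52)

(10, 1) + (43, 21). λ = (21 - 1)/(43 - 10) ≡ 20/33 mod 61. 33⁻¹ ≡ 37 (mod 61), so λ ≡ 8.
  x = λ² - 10 - 43 = 64 - 53 ≡ 11; y = λ·(10 - 11) - 1 ≡ 52. → (11, 52)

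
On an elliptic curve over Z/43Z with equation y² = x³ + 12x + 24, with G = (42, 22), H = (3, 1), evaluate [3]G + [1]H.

(2, 23)

First 3G:
Repeated addition: build up to 3G.
2G: tangent at (42, 22): λ = (3·42² + 12)/(2·22) ≡ 15/1. 1⁻¹ ≡ 1 (mod 43) since 1·1 = 1 ≡ 1, so λ ≡ 15·1 ≡ 15.
  x = λ² - 42 - 42 = 225 - 84 ≡ 12; y = λ·(42 - 12) - 22 ≡ 41. → (12, 41)
3G: (12, 41) + (42, 22). λ = (22 - 41)/(42 - 12) ≡ 24/30 mod 43. 30⁻¹ ≡ 33 (mod 43) since 30·33 = 990 ≡ 1, so λ ≡ 18.
  x = λ² - 12 - 42 = 324 - 54 ≡ 12; y = λ·(12 - 12) - 41 ≡ 2. → (12, 2)
3G = (12, 2).
Finally 3G + H:
(12, 2) + (3, 1). λ = (1 - 2)/(3 - 12) ≡ 42/34 mod 43. 34⁻¹ ≡ 19 (mod 43) since 34·19 = 646 ≡ 1, so λ ≡ 24.
  x = λ² - 12 - 3 = 576 - 15 ≡ 2; y = λ·(12 - 2) - 2 ≡ 23. → (2, 23)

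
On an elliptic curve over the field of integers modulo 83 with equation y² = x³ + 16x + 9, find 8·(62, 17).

(50, 75)

Write G = (62, 17).
Double-and-add on 8 = (1000)₂. Start with G = (62, 17) for the leading 1-bit.
double: tangent at (62, 17): λ = (3·62² + 16)/(2·17) ≡ 11/34. 34⁻¹ ≡ 22 (mod 83), so λ ≡ 11·22 ≡ 76.
  x = λ² - 62 - 62 = 5776 - 124 ≡ 8; y = λ·(62 - 8) - 17 ≡ 20. → (8, 20)
double: tangent at (8, 20): λ = (3·8² + 16)/(2·20) ≡ 42/40. 40⁻¹ ≡ 27 (mod 83), so λ ≡ 42·27 ≡ 55.
  x = λ² - 8 - 8 = 3025 - 16 ≡ 21; y = λ·(8 - 21) - 20 ≡ 12. → (21, 12)
double: tangent at (21, 12): λ = (3·21² + 16)/(2·12) ≡ 11/24. 24⁻¹ ≡ 45 (mod 83) since 24·45 = 1080 ≡ 1, so λ ≡ 11·45 ≡ 80.
  x = λ² - 21 - 21 = 6400 - 42 ≡ 50; y = λ·(21 - 50) - 12 ≡ 75. → (50, 75)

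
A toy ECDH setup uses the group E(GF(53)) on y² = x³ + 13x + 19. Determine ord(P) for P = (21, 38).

2P: tangent at (21, 38): λ = (3·21² + 13)/(2·38) ≡ 11/23. 23⁻¹ ≡ 30 (mod 53) since 23·30 = 690 ≡ 1, so λ ≡ 11·30 ≡ 12.
  x = λ² - 21 - 21 = 144 - 42 ≡ 49; y = λ·(21 - 49) - 38 ≡ 50. → (49, 50)
3P: (49, 50) + (21, 38). λ = (38 - 50)/(21 - 49) ≡ 41/25 mod 53. 25⁻¹ ≡ 17 (mod 53) since 25·17 = 425 ≡ 1, so λ ≡ 8.
  x = λ² - 49 - 21 = 64 - 70 ≡ 47; y = λ·(49 - 47) - 50 ≡ 19. → (47, 19)
4P: (47, 19) + (21, 38). λ = (38 - 19)/(21 - 47) ≡ 19/27 mod 53. 27⁻¹ ≡ 2 (mod 53), so λ ≡ 38.
  x = λ² - 47 - 21 = 1444 - 68 ≡ 51; y = λ·(47 - 51) - 19 ≡ 41. → (51, 41)
5P: (51, 41) + (21, 38). λ = (38 - 41)/(21 - 51) ≡ 50/23 mod 53. 23⁻¹ ≡ 30 (mod 53), so λ ≡ 16.
  x = λ² - 51 - 21 = 256 - 72 ≡ 25; y = λ·(51 - 25) - 41 ≡ 4. → (25, 4)
6P: (25, 4) + (21, 38). λ = (38 - 4)/(21 - 25) ≡ 34/49 mod 53. 49⁻¹ ≡ 13 (mod 53) since 49·13 = 637 ≡ 1, so λ ≡ 18.
  x = λ² - 25 - 21 = 324 - 46 ≡ 13; y = λ·(25 - 13) - 4 ≡ 0. → (13, 0)
7P: (13, 0) + (21, 38). λ = (38 - 0)/(21 - 13) ≡ 38/8 mod 53. 8⁻¹ ≡ 20 (mod 53), so λ ≡ 18.
  x = λ² - 13 - 21 = 324 - 34 ≡ 25; y = λ·(13 - 25) - 0 ≡ 49. → (25, 49)
8P: (25, 49) + (21, 38). λ = (38 - 49)/(21 - 25) ≡ 42/49 mod 53. 49⁻¹ ≡ 13 (mod 53) since 49·13 = 637 ≡ 1, so λ ≡ 16.
  x = λ² - 25 - 21 = 256 - 46 ≡ 51; y = λ·(25 - 51) - 49 ≡ 12. → (51, 12)
9P: (51, 12) + (21, 38). λ = (38 - 12)/(21 - 51) ≡ 26/23 mod 53. 23⁻¹ ≡ 30 (mod 53), so λ ≡ 38.
  x = λ² - 51 - 21 = 1444 - 72 ≡ 47; y = λ·(51 - 47) - 12 ≡ 34. → (47, 34)
10P: (47, 34) + (21, 38). λ = (38 - 34)/(21 - 47) ≡ 4/27 mod 53. 27⁻¹ ≡ 2 (mod 53), so λ ≡ 8.
  x = λ² - 47 - 21 = 64 - 68 ≡ 49; y = λ·(47 - 49) - 34 ≡ 3. → (49, 3)
11P: (49, 3) + (21, 38). λ = (38 - 3)/(21 - 49) ≡ 35/25 mod 53. 25⁻¹ ≡ 17 (mod 53) since 25·17 = 425 ≡ 1, so λ ≡ 12.
  x = λ² - 49 - 21 = 144 - 70 ≡ 21; y = λ·(49 - 21) - 3 ≡ 15. → (21, 15)
12P: (21, 15) + (21, 38): same x and y₁ ≡ -y₂, so the sum is the point at infinity.
12P = the point at infinity, so the order is 12.

12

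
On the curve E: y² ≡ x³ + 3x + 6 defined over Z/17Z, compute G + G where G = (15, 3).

(6, 11)

tangent at (15, 3): λ = (3·15² + 3)/(2·3) ≡ 15/6. 6⁻¹ ≡ 3 (mod 17) since 6·3 = 18 ≡ 1, so λ ≡ 15·3 ≡ 11.
  x = λ² - 15 - 15 = 121 - 30 ≡ 6; y = λ·(15 - 6) - 3 ≡ 11. → (6, 11)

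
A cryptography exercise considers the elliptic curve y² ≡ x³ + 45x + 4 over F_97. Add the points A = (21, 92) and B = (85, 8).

(56, 57)

(21, 92) + (85, 8). λ = (8 - 92)/(85 - 21) ≡ 13/64 mod 97. 64⁻¹ ≡ 47 (mod 97), so λ ≡ 29.
  x = λ² - 21 - 85 = 841 - 106 ≡ 56; y = λ·(21 - 56) - 92 ≡ 57. → (56, 57)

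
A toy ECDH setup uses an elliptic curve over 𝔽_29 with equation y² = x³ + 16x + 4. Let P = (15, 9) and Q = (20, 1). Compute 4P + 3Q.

(16, 21)

First 4P:
Double-and-add on 4 = (100)₂. Start with P = (15, 9) for the leading 1-bit.
double: tangent at (15, 9): λ = (3·15² + 16)/(2·9) ≡ 24/18. 18⁻¹ ≡ 21 (mod 29), so λ ≡ 24·21 ≡ 11.
  x = λ² - 15 - 15 = 121 - 30 ≡ 4; y = λ·(15 - 4) - 9 ≡ 25. → (4, 25)
double: tangent at (4, 25): λ = (3·4² + 16)/(2·25) ≡ 6/21. 21⁻¹ ≡ 18 (mod 29), so λ ≡ 6·18 ≡ 21.
  x = λ² - 4 - 4 = 441 - 8 ≡ 27; y = λ·(4 - 27) - 25 ≡ 14. → (27, 14)
4P = (27, 14).
Next 3Q:
Repeated addition: build up to 3Q.
2Q: tangent at (20, 1): λ = (3·20² + 16)/(2·1) ≡ 27/2. 2⁻¹ ≡ 15 (mod 29) since 2·15 = 30 ≡ 1, so λ ≡ 27·15 ≡ 28.
  x = λ² - 20 - 20 = 784 - 40 ≡ 19; y = λ·(20 - 19) - 1 ≡ 27. → (19, 27)
3Q: (19, 27) + (20, 1). λ = (1 - 27)/(20 - 19) ≡ 3/1 mod 29. 1⁻¹ ≡ 1 (mod 29), so λ ≡ 3.
  x = λ² - 19 - 20 = 9 - 39 ≡ 28; y = λ·(19 - 28) - 27 ≡ 4. → (28, 4)
3Q = (28, 4).
Finally 4P + 3Q:
(27, 14) + (28, 4). λ = (4 - 14)/(28 - 27) ≡ 19/1 mod 29. 1⁻¹ ≡ 1 (mod 29), so λ ≡ 19.
  x = λ² - 27 - 28 = 361 - 55 ≡ 16; y = λ·(27 - 16) - 14 ≡ 21. → (16, 21)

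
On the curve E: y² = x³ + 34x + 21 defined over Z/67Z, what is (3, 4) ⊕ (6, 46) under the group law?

(3, 4) + (6, 46). λ = (46 - 4)/(6 - 3) ≡ 42/3 mod 67. 3⁻¹ ≡ 45 (mod 67), so λ ≡ 14.
  x = λ² - 3 - 6 = 196 - 9 ≡ 53; y = λ·(3 - 53) - 4 ≡ 33. → (53, 33)

(53, 33)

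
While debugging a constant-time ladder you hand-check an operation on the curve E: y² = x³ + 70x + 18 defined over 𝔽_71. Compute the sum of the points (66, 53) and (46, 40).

(66, 53) + (46, 40). λ = (40 - 53)/(46 - 66) ≡ 58/51 mod 71. 51⁻¹ ≡ 39 (mod 71) since 51·39 = 1989 ≡ 1, so λ ≡ 61.
  x = λ² - 66 - 46 = 3721 - 112 ≡ 59; y = λ·(66 - 59) - 53 ≡ 19. → (59, 19)

(59, 19)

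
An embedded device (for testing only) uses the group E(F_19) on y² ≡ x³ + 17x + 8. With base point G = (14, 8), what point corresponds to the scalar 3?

Repeated addition: build up to 3G.
2G: tangent at (14, 8): λ = (3·14² + 17)/(2·8) ≡ 16/16. 16⁻¹ ≡ 6 (mod 19), so λ ≡ 16·6 ≡ 1.
  x = λ² - 14 - 14 = 1 - 28 ≡ 11; y = λ·(14 - 11) - 8 ≡ 14. → (11, 14)
3G: (11, 14) + (14, 8). λ = (8 - 14)/(14 - 11) ≡ 13/3 mod 19. 3⁻¹ ≡ 13 (mod 19), so λ ≡ 17.
  x = λ² - 11 - 14 = 289 - 25 ≡ 17; y = λ·(11 - 17) - 14 ≡ 17. → (17, 17)

(17, 17)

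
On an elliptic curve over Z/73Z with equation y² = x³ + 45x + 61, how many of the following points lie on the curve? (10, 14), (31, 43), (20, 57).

(10, 14): 14² ≡ 50, rhs ≡ 51 → off.
(31, 43): 43² ≡ 24, rhs ≡ 3 → off.
(20, 57): 57² ≡ 37, rhs ≡ 55 → off.

0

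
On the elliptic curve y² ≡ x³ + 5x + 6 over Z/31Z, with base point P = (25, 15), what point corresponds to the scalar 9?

Double-and-add on 9 = (1001)₂. Start with P = (25, 15) for the leading 1-bit.
double: tangent at (25, 15): λ = (3·25² + 5)/(2·15) ≡ 20/30. 30⁻¹ ≡ 30 (mod 31), so λ ≡ 20·30 ≡ 11.
  x = λ² - 25 - 25 = 121 - 50 ≡ 9; y = λ·(25 - 9) - 15 ≡ 6. → (9, 6)
double: tangent at (9, 6): λ = (3·9² + 5)/(2·6) ≡ 0/12. 12⁻¹ ≡ 13 (mod 31), so λ ≡ 0·13 ≡ 0.
  x = λ² - 9 - 9 = 0 - 18 ≡ 13; y = λ·(9 - 13) - 6 ≡ 25. → (13, 25)
double: tangent at (13, 25): λ = (3·13² + 5)/(2·25) ≡ 16/19. 19⁻¹ ≡ 18 (mod 31), so λ ≡ 16·18 ≡ 9.
  x = λ² - 13 - 13 = 81 - 26 ≡ 24; y = λ·(13 - 24) - 25 ≡ 0. → (24, 0)
add P: (24, 0) + (25, 15). λ = (15 - 0)/(25 - 24) ≡ 15/1 mod 31. 1⁻¹ ≡ 1 (mod 31) since 1·1 = 1 ≡ 1, so λ ≡ 15.
  x = λ² - 24 - 25 = 225 - 49 ≡ 21; y = λ·(24 - 21) - 0 ≡ 14. → (21, 14)

(21, 14)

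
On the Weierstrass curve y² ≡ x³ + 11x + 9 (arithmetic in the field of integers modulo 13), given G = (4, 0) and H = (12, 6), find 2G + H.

First 2G:
Repeated addition: build up to 2G.
2G: (4, 0) + (4, 0): same x and y₁ ≡ -y₂, so the sum is 𝒪.
2G = 𝒪.
Finally 2G + H:
𝒪 + (12, 6) = (12, 6) (identity).

(12, 6)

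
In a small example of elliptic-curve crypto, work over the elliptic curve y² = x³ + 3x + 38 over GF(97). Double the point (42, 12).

tangent at (42, 12): λ = (3·42² + 3)/(2·12) ≡ 57/24. 24⁻¹ ≡ 93 (mod 97) since 24·93 = 2232 ≡ 1, so λ ≡ 57·93 ≡ 63.
  x = λ² - 42 - 42 = 3969 - 84 ≡ 5; y = λ·(42 - 5) - 12 ≡ 88. → (5, 88)

(5, 88)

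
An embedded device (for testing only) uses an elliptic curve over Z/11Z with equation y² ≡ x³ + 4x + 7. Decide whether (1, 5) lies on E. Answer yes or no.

y² = 5² ≡ 3; x³ + 4x + 7 = 12 ≡ 1 (mod 11). 3 ≠ 1.

no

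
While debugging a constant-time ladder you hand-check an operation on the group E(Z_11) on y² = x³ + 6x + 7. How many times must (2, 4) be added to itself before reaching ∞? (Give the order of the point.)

2P: tangent at (2, 4): λ = (3·2² + 6)/(2·4) ≡ 7/8. 8⁻¹ ≡ 7 (mod 11), so λ ≡ 7·7 ≡ 5.
  x = λ² - 2 - 2 = 25 - 4 ≡ 10; y = λ·(2 - 10) - 4 ≡ 0. → (10, 0)
3P: (10, 0) + (2, 4). λ = (4 - 0)/(2 - 10) ≡ 4/3 mod 11. 3⁻¹ ≡ 4 (mod 11), so λ ≡ 5.
  x = λ² - 10 - 2 = 25 - 12 ≡ 2; y = λ·(10 - 2) - 0 ≡ 7. → (2, 7)
4P: (2, 7) + (2, 4): same x and y₁ ≡ -y₂, so the sum is ∞.
4P = ∞, so the order is 4.

4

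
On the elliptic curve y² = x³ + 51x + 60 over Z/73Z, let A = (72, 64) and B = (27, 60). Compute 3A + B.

First 3A:
Repeated addition: build up to 3A.
2A: tangent at (72, 64): λ = (3·72² + 51)/(2·64) ≡ 54/55. 55⁻¹ ≡ 4 (mod 73), so λ ≡ 54·4 ≡ 70.
  x = λ² - 72 - 72 = 4900 - 144 ≡ 11; y = λ·(72 - 11) - 64 ≡ 45. → (11, 45)
3A: (11, 45) + (72, 64). λ = (64 - 45)/(72 - 11) ≡ 19/61 mod 73. 61⁻¹ ≡ 6 (mod 73), so λ ≡ 41.
  x = λ² - 11 - 72 = 1681 - 83 ≡ 65; y = λ·(11 - 65) - 45 ≡ 4. → (65, 4)
3A = (65, 4).
Finally 3A + B:
(65, 4) + (27, 60). λ = (60 - 4)/(27 - 65) ≡ 56/35 mod 73. 35⁻¹ ≡ 48 (mod 73), so λ ≡ 60.
  x = λ² - 65 - 27 = 3600 - 92 ≡ 4; y = λ·(65 - 4) - 4 ≡ 6. → (4, 6)

(4, 6)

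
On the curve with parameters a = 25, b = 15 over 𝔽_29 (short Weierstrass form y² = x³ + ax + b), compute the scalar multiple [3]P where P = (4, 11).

Repeated addition: build up to 3P.
2P: tangent at (4, 11): λ = (3·4² + 25)/(2·11) ≡ 15/22. 22⁻¹ ≡ 4 (mod 29), so λ ≡ 15·4 ≡ 2.
  x = λ² - 4 - 4 = 4 - 8 ≡ 25; y = λ·(4 - 25) - 11 ≡ 5. → (25, 5)
3P: (25, 5) + (4, 11). λ = (11 - 5)/(4 - 25) ≡ 6/8 mod 29. 8⁻¹ ≡ 11 (mod 29) since 8·11 = 88 ≡ 1, so λ ≡ 8.
  x = λ² - 25 - 4 = 64 - 29 ≡ 6; y = λ·(25 - 6) - 5 ≡ 2. → (6, 2)

(6, 2)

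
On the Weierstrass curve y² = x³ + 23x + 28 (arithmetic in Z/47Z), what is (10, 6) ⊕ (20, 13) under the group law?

(10, 6) + (20, 13). λ = (13 - 6)/(20 - 10) ≡ 7/10 mod 47. 10⁻¹ ≡ 33 (mod 47) since 10·33 = 330 ≡ 1, so λ ≡ 43.
  x = λ² - 10 - 20 = 1849 - 30 ≡ 33; y = λ·(10 - 33) - 6 ≡ 39. → (33, 39)

(33, 39)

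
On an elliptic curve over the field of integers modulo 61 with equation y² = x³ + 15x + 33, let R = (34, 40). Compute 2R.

tangent at (34, 40): λ = (3·34² + 15)/(2·40) ≡ 6/19. 19⁻¹ ≡ 45 (mod 61) since 19·45 = 855 ≡ 1, so λ ≡ 6·45 ≡ 26.
  x = λ² - 34 - 34 = 676 - 68 ≡ 59; y = λ·(34 - 59) - 40 ≡ 42. → (59, 42)

(59, 42)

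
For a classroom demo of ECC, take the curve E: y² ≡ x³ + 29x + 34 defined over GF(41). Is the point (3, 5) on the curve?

y² = 5² ≡ 25; x³ + 29x + 34 = 148 ≡ 25 (mod 41). 25 = 25.

yes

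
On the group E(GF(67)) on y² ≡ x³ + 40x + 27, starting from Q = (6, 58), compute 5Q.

(26, 33)

Repeated addition: build up to 5Q.
2Q: tangent at (6, 58): λ = (3·6² + 40)/(2·58) ≡ 14/49. 49⁻¹ ≡ 26 (mod 67), so λ ≡ 14·26 ≡ 29.
  x = λ² - 6 - 6 = 841 - 12 ≡ 25; y = λ·(6 - 25) - 58 ≡ 61. → (25, 61)
3Q: (25, 61) + (6, 58). λ = (58 - 61)/(6 - 25) ≡ 64/48 mod 67. 48⁻¹ ≡ 7 (mod 67), so λ ≡ 46.
  x = λ² - 25 - 6 = 2116 - 31 ≡ 8; y = λ·(25 - 8) - 61 ≡ 51. → (8, 51)
4Q: (8, 51) + (6, 58). λ = (58 - 51)/(6 - 8) ≡ 7/65 mod 67. 65⁻¹ ≡ 33 (mod 67), so λ ≡ 30.
  x = λ² - 8 - 6 = 900 - 14 ≡ 15; y = λ·(8 - 15) - 51 ≡ 7. → (15, 7)
5Q: (15, 7) + (6, 58). λ = (58 - 7)/(6 - 15) ≡ 51/58 mod 67. 58⁻¹ ≡ 52 (mod 67) since 58·52 = 3016 ≡ 1, so λ ≡ 39.
  x = λ² - 15 - 6 = 1521 - 21 ≡ 26; y = λ·(15 - 26) - 7 ≡ 33. → (26, 33)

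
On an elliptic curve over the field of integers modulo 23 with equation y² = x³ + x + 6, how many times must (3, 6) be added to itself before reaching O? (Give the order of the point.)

2P: tangent at (3, 6): λ = (3·3² + 1)/(2·6) ≡ 5/12. 12⁻¹ ≡ 2 (mod 23) since 12·2 = 24 ≡ 1, so λ ≡ 5·2 ≡ 10.
  x = λ² - 3 - 3 = 100 - 6 ≡ 2; y = λ·(3 - 2) - 6 ≡ 4. → (2, 4)
3P: (2, 4) + (3, 6). λ = (6 - 4)/(3 - 2) ≡ 2/1 mod 23. 1⁻¹ ≡ 1 (mod 23), so λ ≡ 2.
  x = λ² - 2 - 3 = 4 - 5 ≡ 22; y = λ·(2 - 22) - 4 ≡ 2. → (22, 2)
4P: (22, 2) + (3, 6). λ = (6 - 2)/(3 - 22) ≡ 4/4 mod 23. 4⁻¹ ≡ 6 (mod 23), so λ ≡ 1.
  x = λ² - 22 - 3 = 1 - 25 ≡ 22; y = λ·(22 - 22) - 2 ≡ 21. → (22, 21)
5P: (22, 21) + (3, 6). λ = (6 - 21)/(3 - 22) ≡ 8/4 mod 23. 4⁻¹ ≡ 6 (mod 23), so λ ≡ 2.
  x = λ² - 22 - 3 = 4 - 25 ≡ 2; y = λ·(22 - 2) - 21 ≡ 19. → (2, 19)
6P: (2, 19) + (3, 6). λ = (6 - 19)/(3 - 2) ≡ 10/1 mod 23. 1⁻¹ ≡ 1 (mod 23) since 1·1 = 1 ≡ 1, so λ ≡ 10.
  x = λ² - 2 - 3 = 100 - 5 ≡ 3; y = λ·(2 - 3) - 19 ≡ 17. → (3, 17)
7P: (3, 17) + (3, 6): same x and y₁ ≡ -y₂, so the sum is O.
7P = O, so the order is 7.

7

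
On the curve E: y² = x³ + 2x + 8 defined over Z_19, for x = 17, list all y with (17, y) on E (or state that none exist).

x³ + 2x + 8 = 4955 ≡ 15 (mod 19).
15 is a non-residue mod 19; no y exists.

none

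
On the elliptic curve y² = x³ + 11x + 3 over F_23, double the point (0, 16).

(12, 0)

tangent at (0, 16): λ = (3·0² + 11)/(2·16) ≡ 11/9. 9⁻¹ ≡ 18 (mod 23), so λ ≡ 11·18 ≡ 14.
  x = λ² - 0 - 0 = 196 - 0 ≡ 12; y = λ·(0 - 12) - 16 ≡ 0. → (12, 0)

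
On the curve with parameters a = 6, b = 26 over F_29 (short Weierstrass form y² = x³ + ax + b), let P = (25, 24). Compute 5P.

(3, 10)

Repeated addition: build up to 5P.
2P: tangent at (25, 24): λ = (3·25² + 6)/(2·24) ≡ 25/19. 19⁻¹ ≡ 26 (mod 29) since 19·26 = 494 ≡ 1, so λ ≡ 25·26 ≡ 12.
  x = λ² - 25 - 25 = 144 - 50 ≡ 7; y = λ·(25 - 7) - 24 ≡ 18. → (7, 18)
3P: (7, 18) + (25, 24). λ = (24 - 18)/(25 - 7) ≡ 6/18 mod 29. 18⁻¹ ≡ 21 (mod 29), so λ ≡ 10.
  x = λ² - 7 - 25 = 100 - 32 ≡ 10; y = λ·(7 - 10) - 18 ≡ 10. → (10, 10)
4P: (10, 10) + (25, 24). λ = (24 - 10)/(25 - 10) ≡ 14/15 mod 29. 15⁻¹ ≡ 2 (mod 29) since 15·2 = 30 ≡ 1, so λ ≡ 28.
  x = λ² - 10 - 25 = 784 - 35 ≡ 24; y = λ·(10 - 24) - 10 ≡ 4. → (24, 4)
5P: (24, 4) + (25, 24). λ = (24 - 4)/(25 - 24) ≡ 20/1 mod 29. 1⁻¹ ≡ 1 (mod 29), so λ ≡ 20.
  x = λ² - 24 - 25 = 400 - 49 ≡ 3; y = λ·(24 - 3) - 4 ≡ 10. → (3, 10)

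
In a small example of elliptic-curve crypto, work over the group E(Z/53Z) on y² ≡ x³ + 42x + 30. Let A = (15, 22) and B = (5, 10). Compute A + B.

(9, 17)

(15, 22) + (5, 10). λ = (10 - 22)/(5 - 15) ≡ 41/43 mod 53. 43⁻¹ ≡ 37 (mod 53), so λ ≡ 33.
  x = λ² - 15 - 5 = 1089 - 20 ≡ 9; y = λ·(15 - 9) - 22 ≡ 17. → (9, 17)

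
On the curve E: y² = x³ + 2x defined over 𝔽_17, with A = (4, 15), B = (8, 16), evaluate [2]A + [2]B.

(8, 16)

First 2A:
Repeated addition: build up to 2A.
2A: tangent at (4, 15): λ = (3·4² + 2)/(2·15) ≡ 16/13. 13⁻¹ ≡ 4 (mod 17) since 13·4 = 52 ≡ 1, so λ ≡ 16·4 ≡ 13.
  x = λ² - 4 - 4 = 169 - 8 ≡ 8; y = λ·(4 - 8) - 15 ≡ 1. → (8, 1)
2A = (8, 1).
Next 2B:
Repeated addition: build up to 2B.
2B: tangent at (8, 16): λ = (3·8² + 2)/(2·16) ≡ 7/15. 15⁻¹ ≡ 8 (mod 17) since 15·8 = 120 ≡ 1, so λ ≡ 7·8 ≡ 5.
  x = λ² - 8 - 8 = 25 - 16 ≡ 9; y = λ·(8 - 9) - 16 ≡ 13. → (9, 13)
2B = (9, 13).
Finally 2A + 2B:
(8, 1) + (9, 13). λ = (13 - 1)/(9 - 8) ≡ 12/1 mod 17. 1⁻¹ ≡ 1 (mod 17), so λ ≡ 12.
  x = λ² - 8 - 9 = 144 - 17 ≡ 8; y = λ·(8 - 8) - 1 ≡ 16. → (8, 16)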